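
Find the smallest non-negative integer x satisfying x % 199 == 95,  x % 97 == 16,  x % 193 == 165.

2050790

The moduli are pairwise coprime; N = 199·97·193 = 3725479.
N/199 = 18721; 18721 ≡ 15 (mod 199); 15·146 ≡ 1, so inverse 146.
N/97 = 38407; 38407 ≡ 92 (mod 97); 92·58 ≡ 1, so inverse 58.
N/193 = 19303; 19303 ≡ 3 (mod 193); 3·129 ≡ 1, so inverse 129.
x ≡ 95·18721·146 + 16·38407·58 + 165·19303·129 = 706166321.
706166321 mod 3725479 = 2050790.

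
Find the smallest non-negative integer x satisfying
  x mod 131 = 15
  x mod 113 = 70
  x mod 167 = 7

The moduli are pairwise coprime; N = 131·113·167 = 2472101.
N/131 = 18871; 18871 ≡ 7 (mod 131); 7·75 ≡ 1, so inverse 75.
N/113 = 21877; 21877 ≡ 68 (mod 113); 68·5 ≡ 1, so inverse 5.
N/167 = 14803; 14803 ≡ 107 (mod 167); 107·64 ≡ 1, so inverse 64.
x ≡ 15·18871·75 + 70·21877·5 + 7·14803·64 = 35518569.
35518569 mod 2472101 = 909155.

909155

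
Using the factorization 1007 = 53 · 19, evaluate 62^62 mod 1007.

Mod 53: 62 ≡ 9; by Fermat, exponent reduces to 62 mod 52 = 10; 9^10 ≡ 49 (mod 53).
Mod 19: 62 ≡ 5; by Fermat, exponent reduces to 62 mod 18 = 8; 5^8 ≡ 4 (mod 19).
Combine by CRT: x ≡ 49 (mod 53), x ≡ 4 (mod 19) ⇒ x ≡ 897 (mod 1007).

897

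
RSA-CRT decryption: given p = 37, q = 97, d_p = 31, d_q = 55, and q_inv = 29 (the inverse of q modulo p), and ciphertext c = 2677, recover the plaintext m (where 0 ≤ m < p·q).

2830

m₁ = c^(d_p) mod p: c ≡ 13 (mod 37), and 13^31 mod 37 = 18.
m₂ = c^(d_q) mod q: c ≡ 58 (mod 97), and 58^55 mod 97 = 17.
h = q_inv·(m₁ − m₂) mod p = 29·(18 − 17) mod 37 = 29.
m = m₂ + h·q = 17 + 29·97 = 2830.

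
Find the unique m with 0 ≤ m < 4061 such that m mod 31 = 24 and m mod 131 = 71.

1512

Combine the congruences pairwise.
From m ≡ 24 (mod 31) write m = 24 + 31t. Substituting into m ≡ 71 (mod 131) gives 31t ≡ 47 (mod 131), and since 31⁻¹ ≡ 93 (mod 131), t ≡ 48. Hence m ≡ 24 + 31·48 = 1512 (mod 4061).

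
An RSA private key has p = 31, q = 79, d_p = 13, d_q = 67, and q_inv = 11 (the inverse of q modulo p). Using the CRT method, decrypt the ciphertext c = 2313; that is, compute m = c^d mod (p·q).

1037

m₁ = c^(d_p) mod p: c ≡ 19 (mod 31), and 19^13 mod 31 = 14.
m₂ = c^(d_q) mod q: c ≡ 22 (mod 79), and 22^67 mod 79 = 10.
h = q_inv·(m₁ − m₂) mod p = 11·(14 − 10) mod 31 = 13.
m = m₂ + h·q = 10 + 13·79 = 1037.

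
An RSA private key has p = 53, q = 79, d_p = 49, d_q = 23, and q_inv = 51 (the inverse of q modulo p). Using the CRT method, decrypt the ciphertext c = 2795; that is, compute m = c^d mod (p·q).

m₁ = c^(d_p) mod p: c ≡ 39 (mod 53), and 39^49 mod 53 = 31.
m₂ = c^(d_q) mod q: c ≡ 30 (mod 79), and 30^23 mod 79 = 47.
h = q_inv·(m₁ − m₂) mod p = 51·(31 − 47) mod 53 = 32.
m = m₂ + h·q = 47 + 32·79 = 2575.

2575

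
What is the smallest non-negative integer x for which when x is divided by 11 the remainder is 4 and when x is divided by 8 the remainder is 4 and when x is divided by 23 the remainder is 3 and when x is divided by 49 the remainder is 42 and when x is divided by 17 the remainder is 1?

198884

From x ≡ 4 (mod 11) write x = 4 + 11t. Substituting into x ≡ 4 (mod 8) gives 11t ≡ 0 (mod 8), and since 3⁻¹ ≡ 3 (mod 8), t ≡ 0. Hence x ≡ 4 + 11·0 = 4 (mod 88).
From x ≡ 4 (mod 88) write x = 4 + 88t. Substituting into x ≡ 3 (mod 23) gives 88t ≡ 22 (mod 23), and since 19⁻¹ ≡ 17 (mod 23), t ≡ 6. Hence x ≡ 4 + 88·6 = 532 (mod 2024).
From x ≡ 532 (mod 2024) write x = 532 + 2024t. Substituting into x ≡ 42 (mod 49) gives 2024t ≡ 0 (mod 49), and since 15⁻¹ ≡ 36 (mod 49), t ≡ 0. Hence x ≡ 532 + 2024·0 = 532 (mod 99176).
From x ≡ 532 (mod 99176) write x = 532 + 99176t. Substituting into x ≡ 1 (mod 17) gives 99176t ≡ 13 (mod 17), and since 15⁻¹ ≡ 8 (mod 17), t ≡ 2. Hence x ≡ 532 + 99176·2 = 198884 (mod 1685992).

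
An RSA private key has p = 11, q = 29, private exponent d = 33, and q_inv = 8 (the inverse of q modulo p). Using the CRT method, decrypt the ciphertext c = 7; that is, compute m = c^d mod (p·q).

d_p = d mod (p−1) = 33 mod 10 = 3; d_q = d mod (q−1) = 5.
m₁ = c^(d_p) mod p: c ≡ 7 (mod 11), and 7^3 mod 11 = 2.
m₂ = c^(d_q) mod q: c ≡ 7 (mod 29), and 7^5 mod 29 = 16.
h = q_inv·(m₁ − m₂) mod p = 8·(2 − 16) mod 11 = 9.
m = m₂ + h·q = 16 + 9·29 = 277.

277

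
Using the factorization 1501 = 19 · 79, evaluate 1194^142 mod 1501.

682

Mod 19: 1194 ≡ 16; by Fermat, exponent reduces to 142 mod 18 = 16; 16^16 ≡ 17 (mod 19).
Mod 79: 1194 ≡ 9; by Fermat, exponent reduces to 142 mod 78 = 64; 9^64 ≡ 50 (mod 79).
Combine by CRT: x ≡ 17 (mod 19), x ≡ 50 (mod 79) ⇒ x ≡ 682 (mod 1501).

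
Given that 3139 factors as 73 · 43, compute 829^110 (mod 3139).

1514

Mod 73: 829 ≡ 26; by Fermat, exponent reduces to 110 mod 72 = 38; 26^38 ≡ 54 (mod 73).
Mod 43: 829 ≡ 12; by Fermat, exponent reduces to 110 mod 42 = 26; 12^26 ≡ 9 (mod 43).
Combine by CRT: x ≡ 54 (mod 73), x ≡ 9 (mod 43) ⇒ x ≡ 1514 (mod 3139).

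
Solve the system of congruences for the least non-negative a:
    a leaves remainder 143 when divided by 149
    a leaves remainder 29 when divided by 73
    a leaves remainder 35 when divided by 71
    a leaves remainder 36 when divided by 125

From a ≡ 143 (mod 149) write a = 143 + 149t. Substituting into a ≡ 29 (mod 73) gives 149t ≡ 32 (mod 73), and since 3⁻¹ ≡ 49 (mod 73), t ≡ 35. Hence a ≡ 143 + 149·35 = 5358 (mod 10877).
From a ≡ 5358 (mod 10877) write a = 5358 + 10877t. Substituting into a ≡ 35 (mod 71) gives 10877t ≡ 2 (mod 71), and since 14⁻¹ ≡ 66 (mod 71), t ≡ 61. Hence a ≡ 5358 + 10877·61 = 668855 (mod 772267).
From a ≡ 668855 (mod 772267) write a = 668855 + 772267t. Substituting into a ≡ 36 (mod 125) gives 772267t ≡ 56 (mod 125), and since 17⁻¹ ≡ 103 (mod 125), t ≡ 18. Hence a ≡ 668855 + 772267·18 = 14569661 (mod 96533375).

14569661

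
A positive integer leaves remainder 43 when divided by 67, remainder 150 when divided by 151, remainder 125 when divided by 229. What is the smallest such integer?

The moduli are pairwise coprime; N = 67·151·229 = 2316793.
N/67 = 34579; 34579 ≡ 7 (mod 67); 7·48 ≡ 1, so inverse 48.
N/151 = 15343; 15343 ≡ 92 (mod 151); 92·87 ≡ 1, so inverse 87.
N/229 = 10117; 10117 ≡ 41 (mod 229); 41·162 ≡ 1, so inverse 162.
k ≡ 43·34579·48 + 150·15343·87 + 125·10117·162 = 476466456.
476466456 mod 2316793 = 1523891.

1523891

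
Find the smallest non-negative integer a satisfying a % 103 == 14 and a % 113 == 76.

4031

Combine the congruences pairwise.
From a ≡ 14 (mod 103) write a = 14 + 103t. Substituting into a ≡ 76 (mod 113) gives 103t ≡ 62 (mod 113), and since 103⁻¹ ≡ 79 (mod 113), t ≡ 39. Hence a ≡ 14 + 103·39 = 4031 (mod 11639).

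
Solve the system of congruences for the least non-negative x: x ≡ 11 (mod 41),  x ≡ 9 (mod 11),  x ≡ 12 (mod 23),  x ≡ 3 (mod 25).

Combine the congruences pairwise.
From x ≡ 11 (mod 41) write x = 11 + 41t. Substituting into x ≡ 9 (mod 11) gives 41t ≡ 9 (mod 11), and since 8⁻¹ ≡ 7 (mod 11), t ≡ 8. Hence x ≡ 11 + 41·8 = 339 (mod 451).
From x ≡ 339 (mod 451) write x = 339 + 451t. Substituting into x ≡ 12 (mod 23) gives 451t ≡ 18 (mod 23), and since 14⁻¹ ≡ 5 (mod 23), t ≡ 21. Hence x ≡ 339 + 451·21 = 9810 (mod 10373).
From x ≡ 9810 (mod 10373) write x = 9810 + 10373t. Substituting into x ≡ 3 (mod 25) gives 10373t ≡ 18 (mod 25), and since 23⁻¹ ≡ 12 (mod 25), t ≡ 16. Hence x ≡ 9810 + 10373·16 = 175778 (mod 259325).

175778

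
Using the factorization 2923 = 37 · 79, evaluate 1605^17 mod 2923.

Mod 37: 1605 ≡ 14; 14^17 ≡ 29 (mod 37).
Mod 79: 1605 ≡ 25; 25^17 ≡ 9 (mod 79).
Combine by CRT: x ≡ 29 (mod 37), x ≡ 9 (mod 79) ⇒ x ≡ 325 (mod 2923).

325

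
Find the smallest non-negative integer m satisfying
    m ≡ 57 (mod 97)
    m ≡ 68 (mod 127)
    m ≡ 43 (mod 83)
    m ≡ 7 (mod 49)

13227753

The moduli are pairwise coprime; N = 97·127·83·49 = 50101373.
N/97 = 516509; 516509 ≡ 81 (mod 97); 81·6 ≡ 1, so inverse 6.
N/127 = 394499; 394499 ≡ 37 (mod 127); 37·103 ≡ 1, so inverse 103.
N/83 = 603631; 603631 ≡ 55 (mod 83); 55·80 ≡ 1, so inverse 80.
N/49 = 1022477; 1022477 ≡ 43 (mod 49); 43·8 ≡ 1, so inverse 8.
m ≡ 57·516509·6 + 68·394499·103 + 43·603631·80 + 7·1022477·8 = 5073466426.
5073466426 mod 50101373 = 13227753.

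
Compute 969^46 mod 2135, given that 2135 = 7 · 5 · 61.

Mod 7: 969 ≡ 3; by Fermat, exponent reduces to 46 mod 6 = 4; 3^4 ≡ 4 (mod 7).
Mod 5: 969 ≡ 4; by Fermat, exponent reduces to 46 mod 4 = 2; 4^2 ≡ 1 (mod 5).
Mod 61: 969 ≡ 54; 54^46 ≡ 45 (mod 61).
Combine by CRT: x ≡ 4 (mod 7), x ≡ 1 (mod 5), x ≡ 45 (mod 61) ⇒ x ≡ 1936 (mod 2135).

1936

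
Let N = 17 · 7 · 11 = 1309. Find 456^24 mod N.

526

Mod 17: 456 ≡ 14; by Fermat, exponent reduces to 24 mod 16 = 8; 14^8 ≡ 16 (mod 17).
Mod 7: 456 ≡ 1; since 6 | 24, by Fermat 1^24 ≡ 1 (mod 7).
Mod 11: 456 ≡ 5; by Fermat, exponent reduces to 24 mod 10 = 4; 5^4 ≡ 9 (mod 11).
Combine by CRT: x ≡ 16 (mod 17), x ≡ 1 (mod 7), x ≡ 9 (mod 11) ⇒ x ≡ 526 (mod 1309).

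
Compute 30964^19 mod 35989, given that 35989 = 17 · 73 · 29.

1448

Mod 17: 30964 ≡ 7; by Fermat, exponent reduces to 19 mod 16 = 3; 7^3 ≡ 3 (mod 17).
Mod 73: 30964 ≡ 12; 12^19 ≡ 61 (mod 73).
Mod 29: 30964 ≡ 21; 21^19 ≡ 27 (mod 29).
Combine by CRT: x ≡ 3 (mod 17), x ≡ 61 (mod 73), x ≡ 27 (mod 29) ⇒ x ≡ 1448 (mod 35989).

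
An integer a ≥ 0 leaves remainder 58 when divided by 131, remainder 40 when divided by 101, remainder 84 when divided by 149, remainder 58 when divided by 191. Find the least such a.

360552668

The moduli are pairwise coprime; N = 131·101·149·191 = 376541029.
N/131 = 2874359; 2874359 ≡ 88 (mod 131); 88·67 ≡ 1, so inverse 67.
N/101 = 3728129; 3728129 ≡ 17 (mod 101); 17·6 ≡ 1, so inverse 6.
N/149 = 2527121; 2527121 ≡ 81 (mod 149); 81·46 ≡ 1, so inverse 46.
N/191 = 1971419; 1971419 ≡ 108 (mod 191); 108·23 ≡ 1, so inverse 23.
a ≡ 58·2874359·67 + 40·3728129·6 + 84·2527121·46 + 58·1971419·23 = 24459178524.
24459178524 mod 376541029 = 360552668.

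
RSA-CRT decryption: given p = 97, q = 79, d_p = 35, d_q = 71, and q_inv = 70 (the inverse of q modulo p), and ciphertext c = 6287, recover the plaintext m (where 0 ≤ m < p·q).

m₁ = c^(d_p) mod p: c ≡ 79 (mod 97), and 79^35 mod 97 = 85.
m₂ = c^(d_q) mod q: c ≡ 46 (mod 79), and 46^71 mod 79 = 64.
h = q_inv·(m₁ − m₂) mod p = 70·(85 − 64) mod 97 = 15.
m = m₂ + h·q = 64 + 15·79 = 1249.

1249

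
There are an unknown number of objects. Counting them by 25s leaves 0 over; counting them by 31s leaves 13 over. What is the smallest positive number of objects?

75

From N ≡ 0 (mod 25) write N = 0 + 25t. Substituting into N ≡ 13 (mod 31) gives 25t ≡ 13 (mod 31), and since 25⁻¹ ≡ 5 (mod 31), t ≡ 3. Hence N ≡ 0 + 25·3 = 75 (mod 775).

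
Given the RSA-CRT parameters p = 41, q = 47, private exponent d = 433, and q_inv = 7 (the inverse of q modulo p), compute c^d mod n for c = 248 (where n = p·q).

d_p = d mod (p−1) = 433 mod 40 = 33; d_q = d mod (q−1) = 19.
m₁ = c^(d_p) mod p: c ≡ 2 (mod 41), and 2^33 mod 41 = 33.
m₂ = c^(d_q) mod q: c ≡ 13 (mod 47), and 13^19 mod 47 = 22.
h = q_inv·(m₁ − m₂) mod p = 7·(33 − 22) mod 41 = 36.
m = m₂ + h·q = 22 + 36·47 = 1714.

1714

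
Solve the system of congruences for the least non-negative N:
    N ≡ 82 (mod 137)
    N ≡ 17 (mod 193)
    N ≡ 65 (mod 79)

755226

From N ≡ 82 (mod 137) write N = 82 + 137t. Substituting into N ≡ 17 (mod 193) gives 137t ≡ 128 (mod 193), and since 137⁻¹ ≡ 31 (mod 193), t ≡ 108. Hence N ≡ 82 + 137·108 = 14878 (mod 26441).
From N ≡ 14878 (mod 26441) write N = 14878 + 26441t. Substituting into N ≡ 65 (mod 79) gives 26441t ≡ 39 (mod 79), and since 55⁻¹ ≡ 23 (mod 79), t ≡ 28. Hence N ≡ 14878 + 26441·28 = 755226 (mod 2088839).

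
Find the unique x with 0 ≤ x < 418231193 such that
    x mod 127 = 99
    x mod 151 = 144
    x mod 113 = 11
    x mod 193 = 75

154377108

The moduli are pairwise coprime; N = 127·151·113·193 = 418231193.
N/127 = 3293159; 3293159 ≡ 49 (mod 127); 49·70 ≡ 1, so inverse 70.
N/151 = 2769743; 2769743 ≡ 101 (mod 151); 101·3 ≡ 1, so inverse 3.
N/113 = 3701161; 3701161 ≡ 72 (mod 113); 72·11 ≡ 1, so inverse 11.
N/193 = 2167001; 2167001 ≡ 190 (mod 193); 190·64 ≡ 1, so inverse 64.
x ≡ 99·3293159·70 + 144·2769743·3 + 11·3701161·11 + 75·2167001·64 = 34867566127.
34867566127 mod 418231193 = 154377108.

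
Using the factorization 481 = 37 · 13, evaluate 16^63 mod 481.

1

Mod 37: 16 ≡ 16; by Fermat, exponent reduces to 63 mod 36 = 27; 16^27 ≡ 1 (mod 37).
Mod 13: 16 ≡ 3; by Fermat, exponent reduces to 63 mod 12 = 3; 3^3 ≡ 1 (mod 13).
Combine by CRT: x ≡ 1 (mod 37), x ≡ 1 (mod 13) ⇒ x ≡ 1 (mod 481).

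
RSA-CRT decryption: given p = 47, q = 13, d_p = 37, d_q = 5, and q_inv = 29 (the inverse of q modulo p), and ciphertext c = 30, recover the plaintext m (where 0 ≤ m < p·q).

179

m₁ = c^(d_p) mod p: c ≡ 30 (mod 47), and 30^37 mod 47 = 38.
m₂ = c^(d_q) mod q: c ≡ 4 (mod 13), and 4^5 mod 13 = 10.
h = q_inv·(m₁ − m₂) mod p = 29·(38 − 10) mod 47 = 13.
m = m₂ + h·q = 10 + 13·13 = 179.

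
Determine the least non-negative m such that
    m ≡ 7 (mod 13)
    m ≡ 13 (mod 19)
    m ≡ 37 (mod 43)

10615

From m ≡ 7 (mod 13) write m = 7 + 13t. Substituting into m ≡ 13 (mod 19) gives 13t ≡ 6 (mod 19), and since 13⁻¹ ≡ 3 (mod 19), t ≡ 18. Hence m ≡ 7 + 13·18 = 241 (mod 247).
From m ≡ 241 (mod 247) write m = 241 + 247t. Substituting into m ≡ 37 (mod 43) gives 247t ≡ 11 (mod 43), and since 32⁻¹ ≡ 39 (mod 43), t ≡ 42. Hence m ≡ 241 + 247·42 = 10615 (mod 10621).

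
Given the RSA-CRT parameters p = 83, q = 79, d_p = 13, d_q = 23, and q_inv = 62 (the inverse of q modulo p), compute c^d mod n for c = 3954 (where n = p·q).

m₁ = c^(d_p) mod p: c ≡ 53 (mod 83), and 53^13 mod 83 = 20.
m₂ = c^(d_q) mod q: c ≡ 4 (mod 79), and 4^23 mod 79 = 49.
h = q_inv·(m₁ − m₂) mod p = 62·(20 − 49) mod 83 = 28.
m = m₂ + h·q = 49 + 28·79 = 2261.

2261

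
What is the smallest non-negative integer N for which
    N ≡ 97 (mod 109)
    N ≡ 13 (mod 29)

From N ≡ 97 (mod 109) write N = 97 + 109t. Substituting into N ≡ 13 (mod 29) gives 109t ≡ 3 (mod 29), and since 22⁻¹ ≡ 4 (mod 29), t ≡ 12. Hence N ≡ 97 + 109·12 = 1405 (mod 3161).

1405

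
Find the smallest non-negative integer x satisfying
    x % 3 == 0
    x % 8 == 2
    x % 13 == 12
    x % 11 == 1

From x ≡ 0 (mod 3) write x = 0 + 3t. Substituting into x ≡ 2 (mod 8) gives 3t ≡ 2 (mod 8), and since 3⁻¹ ≡ 3 (mod 8), t ≡ 6. Hence x ≡ 0 + 3·6 = 18 (mod 24).
From x ≡ 18 (mod 24) write x = 18 + 24t. Substituting into x ≡ 12 (mod 13) gives 24t ≡ 7 (mod 13), and since 11⁻¹ ≡ 6 (mod 13), t ≡ 3. Hence x ≡ 18 + 24·3 = 90 (mod 312).
From x ≡ 90 (mod 312) write x = 90 + 312t. Substituting into x ≡ 1 (mod 11) gives 312t ≡ 10 (mod 11), and since 4⁻¹ ≡ 3 (mod 11), t ≡ 8. Hence x ≡ 90 + 312·8 = 2586 (mod 3432).

2586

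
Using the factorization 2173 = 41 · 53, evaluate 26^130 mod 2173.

688

Mod 41: 26 ≡ 26; by Fermat, exponent reduces to 130 mod 40 = 10; 26^10 ≡ 32 (mod 41).
Mod 53: 26 ≡ 26; by Fermat, exponent reduces to 130 mod 52 = 26; 26^26 ≡ 52 (mod 53).
Combine by CRT: x ≡ 32 (mod 41), x ≡ 52 (mod 53) ⇒ x ≡ 688 (mod 2173).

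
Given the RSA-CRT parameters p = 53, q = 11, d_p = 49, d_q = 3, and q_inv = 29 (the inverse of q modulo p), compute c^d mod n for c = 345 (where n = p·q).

m₁ = c^(d_p) mod p: c ≡ 27 (mod 53), and 27^49 mod 53 = 8.
m₂ = c^(d_q) mod q: c ≡ 4 (mod 11), and 4^3 mod 11 = 9.
h = q_inv·(m₁ − m₂) mod p = 29·(8 − 9) mod 53 = 24.
m = m₂ + h·q = 9 + 24·11 = 273.

273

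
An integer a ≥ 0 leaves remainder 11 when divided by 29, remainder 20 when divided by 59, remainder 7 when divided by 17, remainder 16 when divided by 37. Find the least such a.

From a ≡ 11 (mod 29) write a = 11 + 29t. Substituting into a ≡ 20 (mod 59) gives 29t ≡ 9 (mod 59), and since 29⁻¹ ≡ 57 (mod 59), t ≡ 41. Hence a ≡ 11 + 29·41 = 1200 (mod 1711).
From a ≡ 1200 (mod 1711) write a = 1200 + 1711t. Substituting into a ≡ 7 (mod 17) gives 1711t ≡ 14 (mod 17), and since 11⁻¹ ≡ 14 (mod 17), t ≡ 9. Hence a ≡ 1200 + 1711·9 = 16599 (mod 29087).
From a ≡ 16599 (mod 29087) write a = 16599 + 29087t. Substituting into a ≡ 16 (mod 37) gives 29087t ≡ 30 (mod 37), and since 5⁻¹ ≡ 15 (mod 37), t ≡ 6. Hence a ≡ 16599 + 29087·6 = 191121 (mod 1076219).

191121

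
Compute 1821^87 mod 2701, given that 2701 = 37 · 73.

Mod 37: 1821 ≡ 8; by Fermat, exponent reduces to 87 mod 36 = 15; 8^15 ≡ 31 (mod 37).
Mod 73: 1821 ≡ 69; by Fermat, exponent reduces to 87 mod 72 = 15; 69^15 ≡ 65 (mod 73).
Combine by CRT: x ≡ 31 (mod 37), x ≡ 65 (mod 73) ⇒ x ≡ 2547 (mod 2701).

2547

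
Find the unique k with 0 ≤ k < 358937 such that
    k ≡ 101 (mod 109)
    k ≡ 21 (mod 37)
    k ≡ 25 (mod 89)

185946

From k ≡ 101 (mod 109) write k = 101 + 109t. Substituting into k ≡ 21 (mod 37) gives 109t ≡ 31 (mod 37), and since 35⁻¹ ≡ 18 (mod 37), t ≡ 3. Hence k ≡ 101 + 109·3 = 428 (mod 4033).
From k ≡ 428 (mod 4033) write k = 428 + 4033t. Substituting into k ≡ 25 (mod 89) gives 4033t ≡ 42 (mod 89), and since 28⁻¹ ≡ 35 (mod 89), t ≡ 46. Hence k ≡ 428 + 4033·46 = 185946 (mod 358937).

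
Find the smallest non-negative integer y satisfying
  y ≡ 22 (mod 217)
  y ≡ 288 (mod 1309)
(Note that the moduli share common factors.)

31704

Combine the congruences pairwise.
gcd(217, 1309) = 7 and 7 | (288 − 22), so the pair is consistent; merging gives y ≡ 31704 (mod 40579), where 40579 = lcm(217, 1309).
The solution is unique modulo lcm(217, 1309) = 40579.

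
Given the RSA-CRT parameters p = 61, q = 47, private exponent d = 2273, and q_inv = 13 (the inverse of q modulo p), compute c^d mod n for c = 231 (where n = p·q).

2576

d_p = d mod (p−1) = 2273 mod 60 = 53; d_q = d mod (q−1) = 19.
m₁ = c^(d_p) mod p: c ≡ 48 (mod 61), and 48^53 mod 61 = 14.
m₂ = c^(d_q) mod q: c ≡ 43 (mod 47), and 43^19 mod 47 = 38.
h = q_inv·(m₁ − m₂) mod p = 13·(14 − 38) mod 61 = 54.
m = m₂ + h·q = 38 + 54·47 = 2576.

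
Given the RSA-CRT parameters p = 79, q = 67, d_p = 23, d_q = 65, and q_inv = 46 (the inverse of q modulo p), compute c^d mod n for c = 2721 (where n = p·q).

m₁ = c^(d_p) mod p: c ≡ 35 (mod 79), and 35^23 mod 79 = 60.
m₂ = c^(d_q) mod q: c ≡ 41 (mod 67), and 41^65 mod 67 = 18.
h = q_inv·(m₁ − m₂) mod p = 46·(60 − 18) mod 79 = 36.
m = m₂ + h·q = 18 + 36·67 = 2430.

2430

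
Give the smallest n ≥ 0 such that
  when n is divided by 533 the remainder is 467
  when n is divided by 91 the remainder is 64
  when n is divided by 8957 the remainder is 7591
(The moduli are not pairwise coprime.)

gcd(533, 91) = 13 and 13 | (64 − 467), so the pair is consistent; merging gives n ≡ 2066 (mod 3731), where 3731 = lcm(533, 91).
gcd(3731, 8957) = 13 and 13 | (7591 − 2066), so the pair is consistent; merging gives n ≡ 1539238 (mod 2570659), where 2570659 = lcm(3731, 8957).
The solution is unique modulo lcm(533, 91, 8957) = 2570659.

1539238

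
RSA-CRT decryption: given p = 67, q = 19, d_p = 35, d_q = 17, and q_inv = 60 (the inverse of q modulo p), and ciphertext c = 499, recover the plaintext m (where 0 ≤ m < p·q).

m₁ = c^(d_p) mod p: c ≡ 30 (mod 67), and 30^35 mod 67 = 38.
m₂ = c^(d_q) mod q: c ≡ 5 (mod 19), and 5^17 mod 19 = 4.
h = q_inv·(m₁ − m₂) mod p = 60·(38 − 4) mod 67 = 30.
m = m₂ + h·q = 4 + 30·19 = 574.

574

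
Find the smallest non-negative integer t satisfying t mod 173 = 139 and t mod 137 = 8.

Combine the congruences pairwise.
From t ≡ 139 (mod 173) write t = 139 + 173s. Substituting into t ≡ 8 (mod 137) gives 173s ≡ 6 (mod 137), and since 36⁻¹ ≡ 118 (mod 137), s ≡ 23. Hence t ≡ 139 + 173·23 = 4118 (mod 23701).

4118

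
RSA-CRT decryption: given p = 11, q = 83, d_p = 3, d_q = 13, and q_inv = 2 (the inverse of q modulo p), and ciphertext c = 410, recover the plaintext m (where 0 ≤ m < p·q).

m₁ = c^(d_p) mod p: c ≡ 3 (mod 11), and 3^3 mod 11 = 5.
m₂ = c^(d_q) mod q: c ≡ 78 (mod 83), and 78^13 mod 83 = 36.
h = q_inv·(m₁ − m₂) mod p = 2·(5 − 36) mod 11 = 4.
m = m₂ + h·q = 36 + 4·83 = 368.

368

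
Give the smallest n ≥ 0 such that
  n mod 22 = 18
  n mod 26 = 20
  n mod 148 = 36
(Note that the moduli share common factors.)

Combine the congruences pairwise.
gcd(22, 26) = 2 and 2 | (20 − 18), so the pair is consistent; merging gives n ≡ 150 (mod 286), where 286 = lcm(22, 26).
gcd(286, 148) = 2 and 2 | (36 − 150), so the pair is consistent; merging gives n ≡ 11876 (mod 21164), where 21164 = lcm(286, 148).
The solution is unique modulo lcm(22, 26, 148) = 21164.

11876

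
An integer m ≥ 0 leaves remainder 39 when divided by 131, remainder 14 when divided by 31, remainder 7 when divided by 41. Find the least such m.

63967

From m ≡ 39 (mod 131) write m = 39 + 131t. Substituting into m ≡ 14 (mod 31) gives 131t ≡ 6 (mod 31), and since 7⁻¹ ≡ 9 (mod 31), t ≡ 23. Hence m ≡ 39 + 131·23 = 3052 (mod 4061).
From m ≡ 3052 (mod 4061) write m = 3052 + 4061t. Substituting into m ≡ 7 (mod 41) gives 4061t ≡ 30 (mod 41), and since 2⁻¹ ≡ 21 (mod 41), t ≡ 15. Hence m ≡ 3052 + 4061·15 = 63967 (mod 166501).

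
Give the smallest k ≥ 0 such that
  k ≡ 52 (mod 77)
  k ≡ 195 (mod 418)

gcd(77, 418) = 11 and 11 | (195 − 52), so the pair is consistent; merging gives k ≡ 2285 (mod 2926), where 2926 = lcm(77, 418).
The solution is unique modulo lcm(77, 418) = 2926.

2285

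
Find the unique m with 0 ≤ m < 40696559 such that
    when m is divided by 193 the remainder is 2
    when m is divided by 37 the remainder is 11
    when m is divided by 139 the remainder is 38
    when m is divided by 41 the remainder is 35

29330984

The moduli are pairwise coprime; N = 193·37·139·41 = 40696559.
N/193 = 210863; 210863 ≡ 107 (mod 193); 107·92 ≡ 1, so inverse 92.
N/37 = 1099907; 1099907 ≡ 8 (mod 37); 8·14 ≡ 1, so inverse 14.
N/139 = 292781; 292781 ≡ 47 (mod 139); 47·71 ≡ 1, so inverse 71.
N/41 = 992599; 992599 ≡ 30 (mod 41); 30·26 ≡ 1, so inverse 26.
m ≡ 2·210863·92 + 11·1099907·14 + 38·292781·71 + 35·992599·26 = 1901372698.
1901372698 mod 40696559 = 29330984.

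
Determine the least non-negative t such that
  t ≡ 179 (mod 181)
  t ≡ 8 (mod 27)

3437

Combine the congruences pairwise.
From t ≡ 179 (mod 181) write t = 179 + 181s. Substituting into t ≡ 8 (mod 27) gives 181s ≡ 18 (mod 27), and since 19⁻¹ ≡ 10 (mod 27), s ≡ 18. Hence t ≡ 179 + 181·18 = 3437 (mod 4887).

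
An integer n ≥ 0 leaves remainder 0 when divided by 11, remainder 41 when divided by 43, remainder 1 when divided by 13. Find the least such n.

4642

From n ≡ 0 (mod 11) write n = 0 + 11t. Substituting into n ≡ 41 (mod 43) gives 11t ≡ 41 (mod 43), and since 11⁻¹ ≡ 4 (mod 43), t ≡ 35. Hence n ≡ 0 + 11·35 = 385 (mod 473).
From n ≡ 385 (mod 473) write n = 385 + 473t. Substituting into n ≡ 1 (mod 13) gives 473t ≡ 6 (mod 13), and since 5⁻¹ ≡ 8 (mod 13), t ≡ 9. Hence n ≡ 385 + 473·9 = 4642 (mod 6149).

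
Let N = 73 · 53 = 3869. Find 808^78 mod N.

Mod 73: 808 ≡ 5; by Fermat, exponent reduces to 78 mod 72 = 6; 5^6 ≡ 3 (mod 73).
Mod 53: 808 ≡ 13; by Fermat, exponent reduces to 78 mod 52 = 26; 13^26 ≡ 1 (mod 53).
Combine by CRT: x ≡ 3 (mod 73), x ≡ 1 (mod 53) ⇒ x ≡ 2704 (mod 3869).

2704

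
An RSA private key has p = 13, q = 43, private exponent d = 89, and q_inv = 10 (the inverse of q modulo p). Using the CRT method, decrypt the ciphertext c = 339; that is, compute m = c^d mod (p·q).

14

d_p = d mod (p−1) = 89 mod 12 = 5; d_q = d mod (q−1) = 5.
m₁ = c^(d_p) mod p: c ≡ 1 (mod 13), and 1^5 mod 13 = 1.
m₂ = c^(d_q) mod q: c ≡ 38 (mod 43), and 38^5 mod 43 = 14.
h = q_inv·(m₁ − m₂) mod p = 10·(1 − 14) mod 13 = 0.
m = m₂ + h·q = 14 + 0·43 = 14.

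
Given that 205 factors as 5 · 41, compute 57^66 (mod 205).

Mod 5: 57 ≡ 2; by Fermat, exponent reduces to 66 mod 4 = 2; 2^2 ≡ 4 (mod 5).
Mod 41: 57 ≡ 16; by Fermat, exponent reduces to 66 mod 40 = 26; 16^26 ≡ 16 (mod 41).
Combine by CRT: x ≡ 4 (mod 5), x ≡ 16 (mod 41) ⇒ x ≡ 139 (mod 205).

139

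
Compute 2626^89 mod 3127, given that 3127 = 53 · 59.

Mod 53: 2626 ≡ 29; by Fermat, exponent reduces to 89 mod 52 = 37; 29^37 ≡ 38 (mod 53).
Mod 59: 2626 ≡ 30; by Fermat, exponent reduces to 89 mod 58 = 31; 30^31 ≡ 44 (mod 59).
Combine by CRT: x ≡ 38 (mod 53), x ≡ 44 (mod 59) ⇒ x ≡ 3112 (mod 3127).

3112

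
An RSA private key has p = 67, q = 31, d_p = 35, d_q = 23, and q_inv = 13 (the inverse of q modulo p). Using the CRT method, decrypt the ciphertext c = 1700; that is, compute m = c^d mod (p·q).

m₁ = c^(d_p) mod p: c ≡ 25 (mod 67), and 25^35 mod 67 = 22.
m₂ = c^(d_q) mod q: c ≡ 26 (mod 31), and 26^23 mod 31 = 6.
h = q_inv·(m₁ − m₂) mod p = 13·(22 − 6) mod 67 = 7.
m = m₂ + h·q = 6 + 7·31 = 223.

223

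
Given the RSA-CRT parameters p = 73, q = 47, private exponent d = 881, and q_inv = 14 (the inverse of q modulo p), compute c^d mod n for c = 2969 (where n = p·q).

435

d_p = d mod (p−1) = 881 mod 72 = 17; d_q = d mod (q−1) = 7.
m₁ = c^(d_p) mod p: c ≡ 49 (mod 73), and 49^17 mod 73 = 70.
m₂ = c^(d_q) mod q: c ≡ 8 (mod 47), and 8^7 mod 47 = 12.
h = q_inv·(m₁ − m₂) mod p = 14·(70 − 12) mod 73 = 9.
m = m₂ + h·q = 12 + 9·47 = 435.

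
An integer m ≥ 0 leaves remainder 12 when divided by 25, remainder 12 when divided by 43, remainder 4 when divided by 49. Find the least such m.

Combine the congruences pairwise.
From m ≡ 12 (mod 25) write m = 12 + 25t. Substituting into m ≡ 12 (mod 43) gives 25t ≡ 0 (mod 43), and since 25⁻¹ ≡ 31 (mod 43), t ≡ 0. Hence m ≡ 12 + 25·0 = 12 (mod 1075).
From m ≡ 12 (mod 1075) write m = 12 + 1075t. Substituting into m ≡ 4 (mod 49) gives 1075t ≡ 41 (mod 49), and since 46⁻¹ ≡ 16 (mod 49), t ≡ 19. Hence m ≡ 12 + 1075·19 = 20437 (mod 52675).

20437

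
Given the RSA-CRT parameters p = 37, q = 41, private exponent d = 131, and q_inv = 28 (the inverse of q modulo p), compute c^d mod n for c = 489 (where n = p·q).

d_p = d mod (p−1) = 131 mod 36 = 23; d_q = d mod (q−1) = 11.
m₁ = c^(d_p) mod p: c ≡ 8 (mod 37), and 8^23 mod 37 = 14.
m₂ = c^(d_q) mod q: c ≡ 38 (mod 41), and 38^11 mod 41 = 14.
h = q_inv·(m₁ − m₂) mod p = 28·(14 − 14) mod 37 = 0.
m = m₂ + h·q = 14 + 0·41 = 14.

14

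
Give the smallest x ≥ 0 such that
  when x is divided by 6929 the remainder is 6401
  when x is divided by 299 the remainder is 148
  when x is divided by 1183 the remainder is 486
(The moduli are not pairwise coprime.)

248916

gcd(6929, 299) = 13 and 13 | (148 − 6401), so the pair is consistent; merging gives x ≡ 89549 (mod 159367), where 159367 = lcm(6929, 299).
gcd(159367, 1183) = 169 and 169 | (486 − 89549), so the pair is consistent; merging gives x ≡ 248916 (mod 1115569), where 1115569 = lcm(159367, 1183).
The solution is unique modulo lcm(6929, 299, 1183) = 1115569.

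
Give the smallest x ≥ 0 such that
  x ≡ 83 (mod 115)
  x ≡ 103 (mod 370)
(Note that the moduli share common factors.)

4913

Combine the congruences pairwise.
gcd(115, 370) = 5 and 5 | (103 − 83), so the pair is consistent; merging gives x ≡ 4913 (mod 8510), where 8510 = lcm(115, 370).
The solution is unique modulo lcm(115, 370) = 8510.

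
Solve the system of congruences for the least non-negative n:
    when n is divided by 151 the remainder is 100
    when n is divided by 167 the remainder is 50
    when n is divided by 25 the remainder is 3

From n ≡ 100 (mod 151) write n = 100 + 151t. Substituting into n ≡ 50 (mod 167) gives 151t ≡ 117 (mod 167), and since 151⁻¹ ≡ 73 (mod 167), t ≡ 24. Hence n ≡ 100 + 151·24 = 3724 (mod 25217).
From n ≡ 3724 (mod 25217) write n = 3724 + 25217t. Substituting into n ≡ 3 (mod 25) gives 25217t ≡ 4 (mod 25), and since 17⁻¹ ≡ 3 (mod 25), t ≡ 12. Hence n ≡ 3724 + 25217·12 = 306328 (mod 630425).

306328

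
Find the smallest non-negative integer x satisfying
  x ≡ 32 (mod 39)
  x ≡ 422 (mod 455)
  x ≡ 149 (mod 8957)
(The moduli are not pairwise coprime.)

gcd(39, 455) = 13 and 13 | (422 − 32), so the pair is consistent; merging gives x ≡ 422 (mod 1365), where 1365 = lcm(39, 455).
gcd(1365, 8957) = 13 and 13 | (149 − 422), so the pair is consistent; merging gives x ≡ 752537 (mod 940485), where 940485 = lcm(1365, 8957).
The solution is unique modulo lcm(39, 455, 8957) = 940485.

752537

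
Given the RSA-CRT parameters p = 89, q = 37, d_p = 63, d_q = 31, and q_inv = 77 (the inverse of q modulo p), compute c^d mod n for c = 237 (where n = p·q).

239

m₁ = c^(d_p) mod p: c ≡ 59 (mod 89), and 59^63 mod 89 = 61.
m₂ = c^(d_q) mod q: c ≡ 15 (mod 37), and 15^31 mod 37 = 17.
h = q_inv·(m₁ − m₂) mod p = 77·(61 − 17) mod 89 = 6.
m = m₂ + h·q = 17 + 6·37 = 239.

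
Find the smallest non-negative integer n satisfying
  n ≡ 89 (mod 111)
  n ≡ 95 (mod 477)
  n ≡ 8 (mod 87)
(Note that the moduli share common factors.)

221423

gcd(111, 477) = 3 and 3 | (95 − 89), so the pair is consistent; merging gives n ≡ 9635 (mod 17649), where 17649 = lcm(111, 477).
gcd(17649, 87) = 3 and 3 | (8 − 9635), so the pair is consistent; merging gives n ≡ 221423 (mod 511821), where 511821 = lcm(17649, 87).
The solution is unique modulo lcm(111, 477, 87) = 511821.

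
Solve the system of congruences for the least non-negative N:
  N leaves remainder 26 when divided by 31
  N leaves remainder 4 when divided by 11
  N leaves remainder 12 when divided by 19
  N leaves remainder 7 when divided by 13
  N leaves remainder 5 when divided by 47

3833889

Combine the congruences pairwise.
From N ≡ 26 (mod 31) write N = 26 + 31t. Substituting into N ≡ 4 (mod 11) gives 31t ≡ 0 (mod 11), and since 9⁻¹ ≡ 5 (mod 11), t ≡ 0. Hence N ≡ 26 + 31·0 = 26 (mod 341).
From N ≡ 26 (mod 341) write N = 26 + 341t. Substituting into N ≡ 12 (mod 19) gives 341t ≡ 5 (mod 19), and since 18⁻¹ ≡ 18 (mod 19), t ≡ 14. Hence N ≡ 26 + 341·14 = 4800 (mod 6479).
From N ≡ 4800 (mod 6479) write N = 4800 + 6479t. Substituting into N ≡ 7 (mod 13) gives 6479t ≡ 4 (mod 13), and since 5⁻¹ ≡ 8 (mod 13), t ≡ 6. Hence N ≡ 4800 + 6479·6 = 43674 (mod 84227).
From N ≡ 43674 (mod 84227) write N = 43674 + 84227t. Substituting into N ≡ 5 (mod 47) gives 84227t ≡ 41 (mod 47), and since 3⁻¹ ≡ 16 (mod 47), t ≡ 45. Hence N ≡ 43674 + 84227·45 = 3833889 (mod 3958669).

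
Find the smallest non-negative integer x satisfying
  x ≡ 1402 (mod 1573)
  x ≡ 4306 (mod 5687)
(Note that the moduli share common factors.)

61176

Combine the congruences pairwise.
gcd(1573, 5687) = 121 and 121 | (4306 − 1402), so the pair is consistent; merging gives x ≡ 61176 (mod 73931), where 73931 = lcm(1573, 5687).
The solution is unique modulo lcm(1573, 5687) = 73931.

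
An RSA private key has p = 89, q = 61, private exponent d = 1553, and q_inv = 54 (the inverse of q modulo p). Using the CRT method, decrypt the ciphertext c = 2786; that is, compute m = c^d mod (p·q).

d_p = d mod (p−1) = 1553 mod 88 = 57; d_q = d mod (q−1) = 53.
m₁ = c^(d_p) mod p: c ≡ 27 (mod 89), and 27^57 mod 89 = 63.
m₂ = c^(d_q) mod q: c ≡ 41 (mod 61), and 41^53 mod 61 = 52.
h = q_inv·(m₁ − m₂) mod p = 54·(63 − 52) mod 89 = 60.
m = m₂ + h·q = 52 + 60·61 = 3712.

3712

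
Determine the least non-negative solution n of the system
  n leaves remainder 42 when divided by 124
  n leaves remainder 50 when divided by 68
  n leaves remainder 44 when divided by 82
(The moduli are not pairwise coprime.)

76550

Combine the congruences pairwise.
gcd(124, 68) = 4 and 4 | (50 − 42), so the pair is consistent; merging gives n ≡ 662 (mod 2108), where 2108 = lcm(124, 68).
gcd(2108, 82) = 2 and 2 | (44 − 662), so the pair is consistent; merging gives n ≡ 76550 (mod 86428), where 86428 = lcm(2108, 82).
The solution is unique modulo lcm(124, 68, 82) = 86428.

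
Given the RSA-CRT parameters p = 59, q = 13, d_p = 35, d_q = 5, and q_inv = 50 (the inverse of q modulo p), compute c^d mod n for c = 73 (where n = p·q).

398

m₁ = c^(d_p) mod p: c ≡ 14 (mod 59), and 14^35 mod 59 = 44.
m₂ = c^(d_q) mod q: c ≡ 8 (mod 13), and 8^5 mod 13 = 8.
h = q_inv·(m₁ − m₂) mod p = 50·(44 − 8) mod 59 = 30.
m = m₂ + h·q = 8 + 30·13 = 398.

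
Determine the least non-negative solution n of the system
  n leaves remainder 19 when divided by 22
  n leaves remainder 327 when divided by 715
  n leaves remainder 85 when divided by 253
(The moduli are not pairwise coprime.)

28927

gcd(22, 715) = 11 and 11 | (327 − 19), so the pair is consistent; merging gives n ≡ 327 (mod 1430), where 1430 = lcm(22, 715).
gcd(1430, 253) = 11 and 11 | (85 − 327), so the pair is consistent; merging gives n ≡ 28927 (mod 32890), where 32890 = lcm(1430, 253).
The solution is unique modulo lcm(22, 715, 253) = 32890.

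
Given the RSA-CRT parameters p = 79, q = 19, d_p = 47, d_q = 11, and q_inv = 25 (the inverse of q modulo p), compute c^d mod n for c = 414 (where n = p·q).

288

m₁ = c^(d_p) mod p: c ≡ 19 (mod 79), and 19^47 mod 79 = 51.
m₂ = c^(d_q) mod q: c ≡ 15 (mod 19), and 15^11 mod 19 = 3.
h = q_inv·(m₁ − m₂) mod p = 25·(51 − 3) mod 79 = 15.
m = m₂ + h·q = 3 + 15·19 = 288.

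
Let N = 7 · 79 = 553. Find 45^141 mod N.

258

Mod 7: 45 ≡ 3; by Fermat, exponent reduces to 141 mod 6 = 3; 3^3 ≡ 6 (mod 7).
Mod 79: 45 ≡ 45; by Fermat, exponent reduces to 141 mod 78 = 63; 45^63 ≡ 21 (mod 79).
Combine by CRT: x ≡ 6 (mod 7), x ≡ 21 (mod 79) ⇒ x ≡ 258 (mod 553).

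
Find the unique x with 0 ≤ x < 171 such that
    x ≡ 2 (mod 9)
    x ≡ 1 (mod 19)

From x ≡ 2 (mod 9) write x = 2 + 9t. Substituting into x ≡ 1 (mod 19) gives 9t ≡ 18 (mod 19), and since 9⁻¹ ≡ 17 (mod 19), t ≡ 2. Hence x ≡ 2 + 9·2 = 20 (mod 171).

20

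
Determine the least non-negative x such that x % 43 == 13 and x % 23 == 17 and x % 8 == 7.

The moduli are pairwise coprime; N = 43·23·8 = 7912.
N/43 = 184; 184 ≡ 12 (mod 43); 12·18 ≡ 1, so inverse 18.
N/23 = 344; 344 ≡ 22 (mod 23); 22·22 ≡ 1, so inverse 22.
N/8 = 989; 989 ≡ 5 (mod 8); 5·5 ≡ 1, so inverse 5.
x ≡ 13·184·18 + 17·344·22 + 7·989·5 = 206327.
206327 mod 7912 = 615.

615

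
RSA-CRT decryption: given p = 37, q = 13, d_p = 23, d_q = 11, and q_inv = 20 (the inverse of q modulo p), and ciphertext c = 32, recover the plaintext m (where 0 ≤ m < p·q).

128

m₁ = c^(d_p) mod p: c ≡ 32 (mod 37), and 32^23 mod 37 = 17.
m₂ = c^(d_q) mod q: c ≡ 6 (mod 13), and 6^11 mod 13 = 11.
h = q_inv·(m₁ − m₂) mod p = 20·(17 − 11) mod 37 = 9.
m = m₂ + h·q = 11 + 9·13 = 128.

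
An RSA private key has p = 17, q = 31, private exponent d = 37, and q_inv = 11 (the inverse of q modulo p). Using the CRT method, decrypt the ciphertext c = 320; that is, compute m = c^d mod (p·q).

d_p = d mod (p−1) = 37 mod 16 = 5; d_q = d mod (q−1) = 7.
m₁ = c^(d_p) mod p: c ≡ 14 (mod 17), and 14^5 mod 17 = 12.
m₂ = c^(d_q) mod q: c ≡ 10 (mod 31), and 10^7 mod 31 = 20.
h = q_inv·(m₁ − m₂) mod p = 11·(12 − 20) mod 17 = 14.
m = m₂ + h·q = 20 + 14·31 = 454.

454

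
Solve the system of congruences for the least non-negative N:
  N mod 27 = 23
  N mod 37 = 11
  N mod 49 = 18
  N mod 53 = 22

The moduli are pairwise coprime; M = 27·37·49·53 = 2594403.
M/27 = 96089; 96089 ≡ 23 (mod 27); 23·20 ≡ 1, so inverse 20.
M/37 = 70119; 70119 ≡ 4 (mod 37); 4·28 ≡ 1, so inverse 28.
M/49 = 52947; 52947 ≡ 27 (mod 49); 27·20 ≡ 1, so inverse 20.
M/53 = 48951; 48951 ≡ 32 (mod 53); 32·5 ≡ 1, so inverse 5.
N ≡ 23·96089·20 + 11·70119·28 + 18·52947·20 + 22·48951·5 = 90243122.
90243122 mod 2594403 = 2033420.

2033420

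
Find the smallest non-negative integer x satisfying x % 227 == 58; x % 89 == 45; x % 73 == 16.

From x ≡ 58 (mod 227) write x = 58 + 227t. Substituting into x ≡ 45 (mod 89) gives 227t ≡ 76 (mod 89), and since 49⁻¹ ≡ 20 (mod 89), t ≡ 7. Hence x ≡ 58 + 227·7 = 1647 (mod 20203).
From x ≡ 1647 (mod 20203) write x = 1647 + 20203t. Substituting into x ≡ 16 (mod 73) gives 20203t ≡ 48 (mod 73), and since 55⁻¹ ≡ 4 (mod 73), t ≡ 46. Hence x ≡ 1647 + 20203·46 = 930985 (mod 1474819).

930985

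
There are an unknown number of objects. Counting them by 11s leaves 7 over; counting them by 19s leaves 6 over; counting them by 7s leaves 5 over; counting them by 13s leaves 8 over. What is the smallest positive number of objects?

From N ≡ 7 (mod 11) write N = 7 + 11t. Substituting into N ≡ 6 (mod 19) gives 11t ≡ 18 (mod 19), and since 11⁻¹ ≡ 7 (mod 19), t ≡ 12. Hence N ≡ 7 + 11·12 = 139 (mod 209).
From N ≡ 139 (mod 209) write N = 139 + 209t. Substituting into N ≡ 5 (mod 7) gives 209t ≡ 6 (mod 7), and since 6⁻¹ ≡ 6 (mod 7), t ≡ 1. Hence N ≡ 139 + 209·1 = 348 (mod 1463).
From N ≡ 348 (mod 1463) write N = 348 + 1463t. Substituting into N ≡ 8 (mod 13) gives 1463t ≡ 11 (mod 13), and since 7⁻¹ ≡ 2 (mod 13), t ≡ 9. Hence N ≡ 348 + 1463·9 = 13515 (mod 19019).

13515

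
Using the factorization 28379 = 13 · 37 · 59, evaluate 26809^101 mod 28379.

28271

Mod 13: 26809 ≡ 3; by Fermat, exponent reduces to 101 mod 12 = 5; 3^5 ≡ 9 (mod 13).
Mod 37: 26809 ≡ 21; by Fermat, exponent reduces to 101 mod 36 = 29; 21^29 ≡ 3 (mod 37).
Mod 59: 26809 ≡ 23; by Fermat, exponent reduces to 101 mod 58 = 43; 23^43 ≡ 10 (mod 59).
Combine by CRT: x ≡ 9 (mod 13), x ≡ 3 (mod 37), x ≡ 10 (mod 59) ⇒ x ≡ 28271 (mod 28379).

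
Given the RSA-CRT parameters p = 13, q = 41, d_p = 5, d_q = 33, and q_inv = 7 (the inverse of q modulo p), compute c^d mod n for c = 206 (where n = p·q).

124

m₁ = c^(d_p) mod p: c ≡ 11 (mod 13), and 11^5 mod 13 = 7.
m₂ = c^(d_q) mod q: c ≡ 1 (mod 41), and 1^33 mod 41 = 1.
h = q_inv·(m₁ − m₂) mod p = 7·(7 − 1) mod 13 = 3.
m = m₂ + h·q = 1 + 3·41 = 124.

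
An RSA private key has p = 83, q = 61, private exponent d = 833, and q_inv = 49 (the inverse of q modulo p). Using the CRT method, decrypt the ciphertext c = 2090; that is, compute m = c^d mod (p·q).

d_p = d mod (p−1) = 833 mod 82 = 13; d_q = d mod (q−1) = 53.
m₁ = c^(d_p) mod p: c ≡ 15 (mod 83), and 15^13 mod 83 = 34.
m₂ = c^(d_q) mod q: c ≡ 16 (mod 61), and 16^53 mod 61 = 57.
h = q_inv·(m₁ − m₂) mod p = 49·(34 − 57) mod 83 = 35.
m = m₂ + h·q = 57 + 35·61 = 2192.

2192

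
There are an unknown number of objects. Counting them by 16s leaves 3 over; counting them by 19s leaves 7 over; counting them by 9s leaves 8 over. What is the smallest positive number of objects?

The moduli are pairwise coprime; M = 16·19·9 = 2736.
M/16 = 171; 171 ≡ 11 (mod 16); 11·3 ≡ 1, so inverse 3.
M/19 = 144; 144 ≡ 11 (mod 19); 11·7 ≡ 1, so inverse 7.
M/9 = 304; 304 ≡ 7 (mod 9); 7·4 ≡ 1, so inverse 4.
N ≡ 3·171·3 + 7·144·7 + 8·304·4 = 18323.
18323 mod 2736 = 1907.

1907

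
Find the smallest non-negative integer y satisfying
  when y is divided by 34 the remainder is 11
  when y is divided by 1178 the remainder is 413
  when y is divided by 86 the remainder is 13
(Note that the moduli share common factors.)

330253

Combine the congruences pairwise.
gcd(34, 1178) = 2 and 2 | (413 − 11), so the pair is consistent; merging gives y ≡ 9837 (mod 20026), where 20026 = lcm(34, 1178).
gcd(20026, 86) = 2 and 2 | (13 − 9837), so the pair is consistent; merging gives y ≡ 330253 (mod 861118), where 861118 = lcm(20026, 86).
The solution is unique modulo lcm(34, 1178, 86) = 861118.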